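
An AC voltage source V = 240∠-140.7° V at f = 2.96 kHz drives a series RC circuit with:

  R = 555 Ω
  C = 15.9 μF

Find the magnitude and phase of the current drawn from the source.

Step 1 — Angular frequency: ω = 2π·f = 2π·2960 = 1.86e+04 rad/s.
Step 2 — Component impedances:
  R: Z = R = 555 Ω
  C: Z = 1/(jωC) = -j/(ω·C) = 0 - j3.382 Ω
Step 3 — Series combination: Z_total = R + C = 555 - j3.382 Ω = 555∠-0.3° Ω.
Step 4 — Source phasor: V = 240∠-140.7° V = -185.7 - j152 V.
Step 5 — Ohm's law: I = V / Z_total = (-185.7 - j152) / (555 - j3.382) = -0.333 - j0.2759 A.
Step 6 — Convert to polar: |I| = 0.4324 A, ∠I = -140.4°.

I = 0.4324∠-140.4° A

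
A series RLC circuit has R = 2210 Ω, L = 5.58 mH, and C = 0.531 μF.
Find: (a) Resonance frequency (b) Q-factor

Step 1 — Resonance condition Im(Z)=0 gives ω₀ = 1/√(LC).
Step 2 — ω₀ = 1/√(0.00558·5.31e-07) = 1.837e+04 rad/s.
Step 3 — f₀ = ω₀/(2π) = 2924 Hz.
Step 4 — Series Q: Q = ω₀L/R = 1.837e+04·0.00558/2210 = 0.04639.

(a) f₀ = 2924 Hz  (b) Q = 0.04639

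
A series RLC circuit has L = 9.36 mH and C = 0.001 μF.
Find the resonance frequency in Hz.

Step 1 — Resonance condition Im(Z)=0 gives ω₀ = 1/√(LC).
Step 2 — ω₀ = 1/√(0.00936·1e-09) = 3.269e+05 rad/s.
Step 3 — f₀ = ω₀/(2π) = 5.202e+04 Hz.

f₀ = 5.202e+04 Hz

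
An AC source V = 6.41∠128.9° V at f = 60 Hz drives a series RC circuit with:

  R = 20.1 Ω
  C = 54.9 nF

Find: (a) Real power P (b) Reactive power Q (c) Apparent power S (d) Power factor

Step 1 — Angular frequency: ω = 2π·f = 2π·60 = 377 rad/s.
Step 2 — Component impedances:
  R: Z = R = 20.1 Ω
  C: Z = 1/(jωC) = -j/(ω·C) = 0 - j4.832e+04 Ω
Step 3 — Series combination: Z_total = R + C = 20.1 - j4.832e+04 Ω = 4.832e+04∠-90.0° Ω.
Step 4 — Source phasor: V = 6.41∠128.9° V = -4.025 + j4.989 V.
Step 5 — Current: I = V / Z = -0.0001033 - j8.327e-05 A = 0.0001327∠-141.1° A.
Step 6 — Complex power: S = V·I* = 3.538e-07 - j0.0008504 VA.
Step 7 — Real power: P = Re(S) = 3.538e-07 W.
Step 8 — Reactive power: Q = Im(S) = -0.0008504 VAR.
Step 9 — Apparent power: |S| = 0.0008504 VA.
Step 10 — Power factor: PF = P/|S| = 0.000416 (leading).

(a) P = 3.538e-07 W  (b) Q = -0.0008504 VAR  (c) S = 0.0008504 VA  (d) PF = 0.000416 (leading)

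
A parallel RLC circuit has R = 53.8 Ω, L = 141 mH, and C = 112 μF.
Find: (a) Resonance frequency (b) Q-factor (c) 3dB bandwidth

Step 1 — Resonance: ω₀ = 1/√(LC) = 1/√(0.141·0.000112) = 251.6 rad/s.
Step 2 — f₀ = ω₀/(2π) = 40.05 Hz.
Step 3 — Parallel Q: Q = R/(ω₀L) = 53.8/(251.6·0.141) = 1.516.
Step 4 — Bandwidth: Δω = ω₀/Q = 166 rad/s; BW = Δω/(2π) = 26.41 Hz.

(a) f₀ = 40.05 Hz  (b) Q = 1.516  (c) BW = 26.41 Hz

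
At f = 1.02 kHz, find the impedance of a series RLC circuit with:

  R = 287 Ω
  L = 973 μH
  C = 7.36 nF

Step 1 — Angular frequency: ω = 2π·f = 2π·1020 = 6409 rad/s.
Step 2 — Component impedances:
  R: Z = R = 287 Ω
  L: Z = jωL = j·6409·0.000973 = 0 + j6.236 Ω
  C: Z = 1/(jωC) = -j/(ω·C) = 0 - j2.12e+04 Ω
Step 3 — Series combination: Z_total = R + L + C = 287 - j2.119e+04 Ω = 2.12e+04∠-89.2° Ω.

Z = 287 - j2.119e+04 Ω = 2.12e+04∠-89.2° Ω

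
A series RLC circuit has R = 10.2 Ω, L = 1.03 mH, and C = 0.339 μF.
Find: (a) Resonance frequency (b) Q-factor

Step 1 — Resonance condition Im(Z)=0 gives ω₀ = 1/√(LC).
Step 2 — ω₀ = 1/√(0.00103·3.39e-07) = 5.352e+04 rad/s.
Step 3 — f₀ = ω₀/(2π) = 8517 Hz.
Step 4 — Series Q: Q = ω₀L/R = 5.352e+04·0.00103/10.2 = 5.404.

(a) f₀ = 8517 Hz  (b) Q = 5.404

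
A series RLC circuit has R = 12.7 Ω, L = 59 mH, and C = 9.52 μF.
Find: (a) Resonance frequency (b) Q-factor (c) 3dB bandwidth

Step 1 — Resonance: ω₀ = 1/√(LC) = 1/√(0.059·9.52e-06) = 1334 rad/s.
Step 2 — f₀ = ω₀/(2π) = 212.4 Hz.
Step 3 — Series Q: Q = ω₀L/R = 1334·0.059/12.7 = 6.199.
Step 4 — Bandwidth: Δω = ω₀/Q = 215.3 rad/s; BW = Δω/(2π) = 34.26 Hz.

(a) f₀ = 212.4 Hz  (b) Q = 6.199  (c) BW = 34.26 Hz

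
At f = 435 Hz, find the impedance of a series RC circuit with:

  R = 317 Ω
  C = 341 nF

Step 1 — Angular frequency: ω = 2π·f = 2π·435 = 2733 rad/s.
Step 2 — Component impedances:
  R: Z = R = 317 Ω
  C: Z = 1/(jωC) = -j/(ω·C) = 0 - j1073 Ω
Step 3 — Series combination: Z_total = R + C = 317 - j1073 Ω = 1119∠-73.5° Ω.

Z = 317 - j1073 Ω = 1119∠-73.5° Ω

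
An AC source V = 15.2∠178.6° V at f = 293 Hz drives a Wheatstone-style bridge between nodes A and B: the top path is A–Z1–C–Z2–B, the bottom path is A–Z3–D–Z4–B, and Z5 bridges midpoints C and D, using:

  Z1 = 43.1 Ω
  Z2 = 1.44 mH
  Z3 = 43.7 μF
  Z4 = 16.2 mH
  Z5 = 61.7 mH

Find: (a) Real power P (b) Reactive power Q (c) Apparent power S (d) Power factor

Step 1 — Angular frequency: ω = 2π·f = 2π·293 = 1841 rad/s.
Step 2 — Component impedances:
  Z1: Z = R = 43.1 Ω
  Z2: Z = jωL = j·1841·0.00144 = 0 + j2.651 Ω
  Z3: Z = 1/(jωC) = -j/(ω·C) = 0 - j12.43 Ω
  Z4: Z = jωL = j·1841·0.0162 = 0 + j29.82 Ω
  Z5: Z = jωL = j·1841·0.0617 = 0 + j113.6 Ω
Step 3 — Bridge requires nodal analysis (the Z5 bridge couples midpoints C and D, so the two paths cannot be reduced to a simple series/parallel combination). Setting node B to ground and injecting 1 A at node A, the 3-node admittance system at A, C, D solves to V_A = Z_AB = 2.469 + j10.57 Ω = 10.85∠76.9° Ω.
Step 4 — Source phasor: V = 15.2∠178.6° V = -15.2 + j0.3714 V.
Step 5 — Current: I = V / Z = -0.2852 + j1.371 A = 1.4∠101.7° A.
Step 6 — Complex power: S = V·I* = 4.842 + j20.73 VA.
Step 7 — Real power: P = Re(S) = 4.842 W.
Step 8 — Reactive power: Q = Im(S) = 20.73 VAR.
Step 9 — Apparent power: |S| = 21.29 VA.
Step 10 — Power factor: PF = P/|S| = 0.2275 (lagging).

(a) P = 4.842 W  (b) Q = 20.73 VAR  (c) S = 21.29 VA  (d) PF = 0.2275 (lagging)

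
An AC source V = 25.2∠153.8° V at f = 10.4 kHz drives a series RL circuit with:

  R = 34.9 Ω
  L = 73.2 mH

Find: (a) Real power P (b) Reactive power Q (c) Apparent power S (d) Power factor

Step 1 — Angular frequency: ω = 2π·f = 2π·1.04e+04 = 6.535e+04 rad/s.
Step 2 — Component impedances:
  R: Z = R = 34.9 Ω
  L: Z = jωL = j·6.535e+04·0.0732 = 0 + j4783 Ω
Step 3 — Series combination: Z_total = R + L = 34.9 + j4783 Ω = 4783∠89.6° Ω.
Step 4 — Source phasor: V = 25.2∠153.8° V = -22.61 + j11.13 V.
Step 5 — Current: I = V / Z = 0.002291 + j0.004744 A = 0.005268∠64.2° A.
Step 6 — Complex power: S = V·I* = 0.0009686 + j0.1328 VA.
Step 7 — Real power: P = Re(S) = 0.0009686 W.
Step 8 — Reactive power: Q = Im(S) = 0.1328 VAR.
Step 9 — Apparent power: |S| = 0.1328 VA.
Step 10 — Power factor: PF = P/|S| = 0.007296 (lagging).

(a) P = 0.0009686 W  (b) Q = 0.1328 VAR  (c) S = 0.1328 VA  (d) PF = 0.007296 (lagging)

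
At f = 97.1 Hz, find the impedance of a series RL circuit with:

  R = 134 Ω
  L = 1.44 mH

Step 1 — Angular frequency: ω = 2π·f = 2π·97.1 = 610.1 rad/s.
Step 2 — Component impedances:
  R: Z = R = 134 Ω
  L: Z = jωL = j·610.1·0.00144 = 0 + j0.8785 Ω
Step 3 — Series combination: Z_total = R + L = 134 + j0.8785 Ω = 134∠0.4° Ω.

Z = 134 + j0.8785 Ω = 134∠0.4° Ω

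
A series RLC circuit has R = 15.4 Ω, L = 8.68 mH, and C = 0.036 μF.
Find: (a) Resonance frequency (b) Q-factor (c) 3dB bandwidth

Step 1 — Resonance condition Im(Z)=0 gives ω₀ = 1/√(LC).
Step 2 — ω₀ = 1/√(0.00868·3.6e-08) = 5.657e+04 rad/s.
Step 3 — f₀ = ω₀/(2π) = 9003 Hz.
Step 4 — Series Q: Q = ω₀L/R = 5.657e+04·0.00868/15.4 = 31.89.
Step 5 — 3dB bandwidth: Δω = ω₀/Q = 1774 rad/s; BW = Δω/(2π) = 282.4 Hz.

(a) f₀ = 9003 Hz  (b) Q = 31.89  (c) BW = 282.4 Hz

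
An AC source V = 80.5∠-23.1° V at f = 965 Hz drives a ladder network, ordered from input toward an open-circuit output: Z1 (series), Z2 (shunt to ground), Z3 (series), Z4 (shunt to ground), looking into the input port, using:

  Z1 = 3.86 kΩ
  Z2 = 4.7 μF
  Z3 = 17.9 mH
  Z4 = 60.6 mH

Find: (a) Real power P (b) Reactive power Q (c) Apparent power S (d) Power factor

Step 1 — Angular frequency: ω = 2π·f = 2π·965 = 6063 rad/s.
Step 2 — Component impedances:
  Z1: Z = R = 3860 Ω
  Z2: Z = 1/(jωC) = -j/(ω·C) = 0 - j35.09 Ω
  Z3: Z = jωL = j·6063·0.0179 = 0 + j108.5 Ω
  Z4: Z = jωL = j·6063·0.0606 = 0 + j367.4 Ω
Step 3 — Ladder network (open output): work backward from the far end, alternating series and parallel combinations. Z_in = 3860 - j37.88 Ω = 3860∠-0.6° Ω.
Step 4 — Source phasor: V = 80.5∠-23.1° V = 74.05 - j31.58 V.
Step 5 — Current: I = V / Z = 0.01926 - j0.007993 A = 0.02085∠-22.5° A.
Step 6 — Complex power: S = V·I* = 1.679 - j0.01648 VA.
Step 7 — Real power: P = Re(S) = 1.679 W.
Step 8 — Reactive power: Q = Im(S) = -0.01648 VAR.
Step 9 — Apparent power: |S| = 1.679 VA.
Step 10 — Power factor: PF = P/|S| = 1 (leading).

(a) P = 1.679 W  (b) Q = -0.01648 VAR  (c) S = 1.679 VA  (d) PF = 1 (leading)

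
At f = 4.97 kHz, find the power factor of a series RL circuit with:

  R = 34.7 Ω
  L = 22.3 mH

Step 1 — Angular frequency: ω = 2π·f = 2π·4970 = 3.123e+04 rad/s.
Step 2 — Component impedances:
  R: Z = R = 34.7 Ω
  L: Z = jωL = j·3.123e+04·0.0223 = 0 + j696.4 Ω
Step 3 — Series combination: Z_total = R + L = 34.7 + j696.4 Ω = 697.2∠87.1° Ω.
Step 4 — Power factor: PF = cos(φ) = Re(Z)/|Z| = 34.7/697.2 = 0.04977.
Step 5 — Type: Im(Z) = 696.4 ⇒ lagging (phase φ = 87.1°).

PF = 0.04977 (lagging, φ = 87.1°)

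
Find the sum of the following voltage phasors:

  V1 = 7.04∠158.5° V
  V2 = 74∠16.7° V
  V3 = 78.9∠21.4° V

Step 1 — Convert each phasor to rectangular form:
  V1 = 7.04·(cos(158.5°) + j·sin(158.5°)) = -6.55 + j2.58 V
  V2 = 74·(cos(16.7°) + j·sin(16.7°)) = 70.88 + j21.26 V
  V3 = 78.9·(cos(21.4°) + j·sin(21.4°)) = 73.46 + j28.79 V
Step 2 — Sum components: V_total = 137.8 + j52.63 V.
Step 3 — Convert to polar: |V_total| = 147.5 V, ∠V_total = 20.9°.

V_total = 147.5∠20.9° V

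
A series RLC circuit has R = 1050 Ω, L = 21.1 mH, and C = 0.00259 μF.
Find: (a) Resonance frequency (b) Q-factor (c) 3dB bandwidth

Step 1 — Resonance condition Im(Z)=0 gives ω₀ = 1/√(LC).
Step 2 — ω₀ = 1/√(0.0211·2.59e-09) = 1.353e+05 rad/s.
Step 3 — f₀ = ω₀/(2π) = 2.153e+04 Hz.
Step 4 — Series Q: Q = ω₀L/R = 1.353e+05·0.0211/1050 = 2.718.
Step 5 — 3dB bandwidth: Δω = ω₀/Q = 4.976e+04 rad/s; BW = Δω/(2π) = 7920 Hz.

(a) f₀ = 2.153e+04 Hz  (b) Q = 2.718  (c) BW = 7920 Hz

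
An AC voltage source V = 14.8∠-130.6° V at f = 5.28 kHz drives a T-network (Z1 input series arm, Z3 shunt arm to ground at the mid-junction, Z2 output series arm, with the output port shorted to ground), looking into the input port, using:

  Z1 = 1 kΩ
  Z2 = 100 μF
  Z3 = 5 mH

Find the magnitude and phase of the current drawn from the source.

Step 1 — Angular frequency: ω = 2π·f = 2π·5280 = 3.318e+04 rad/s.
Step 2 — Component impedances:
  Z1: Z = R = 1000 Ω
  Z2: Z = 1/(jωC) = -j/(ω·C) = 0 - j0.3014 Ω
  Z3: Z = jωL = j·3.318e+04·0.005 = 0 + j165.9 Ω
Step 3 — With the output port shorted to ground, the output series arm Z2 runs from the junction to ground; the shunt arm Z3 also runs from the junction to ground. They appear in parallel: Z3 || Z2 = 0 - j0.302 Ω.
Step 4 — Series with input arm Z1: Z_in = Z1 + (Z3 || Z2) = 1000 - j0.302 Ω = 1000∠-0.0° Ω.
Step 5 — Source phasor: V = 14.8∠-130.6° V = -9.631 - j11.24 V.
Step 6 — Ohm's law: I = V / Z_total = (-9.631 - j11.24) / (1000 - j0.302) = -0.009628 - j0.01124 A.
Step 7 — Convert to polar: |I| = 0.0148 A, ∠I = -130.6°.

I = 0.0148∠-130.6° A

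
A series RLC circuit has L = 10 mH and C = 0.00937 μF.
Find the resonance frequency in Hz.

Step 1 — Resonance condition Im(Z)=0 gives ω₀ = 1/√(LC).
Step 2 — ω₀ = 1/√(0.01·9.37e-09) = 1.033e+05 rad/s.
Step 3 — f₀ = ω₀/(2π) = 1.644e+04 Hz.

f₀ = 1.644e+04 Hz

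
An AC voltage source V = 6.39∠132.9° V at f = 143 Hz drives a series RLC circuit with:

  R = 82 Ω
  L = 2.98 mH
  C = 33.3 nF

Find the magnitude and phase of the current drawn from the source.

Step 1 — Angular frequency: ω = 2π·f = 2π·143 = 898.5 rad/s.
Step 2 — Component impedances:
  R: Z = R = 82 Ω
  L: Z = jωL = j·898.5·0.00298 = 0 + j2.678 Ω
  C: Z = 1/(jωC) = -j/(ω·C) = 0 - j3.342e+04 Ω
Step 3 — Series combination: Z_total = R + L + C = 82 - j3.342e+04 Ω = 3.342e+04∠-89.9° Ω.
Step 4 — Source phasor: V = 6.39∠132.9° V = -4.35 + j4.681 V.
Step 5 — Ohm's law: I = V / Z_total = (-4.35 + j4.681) / (82 - j3.342e+04) = -0.0001404 - j0.0001298 A.
Step 6 — Convert to polar: |I| = 0.0001912 A, ∠I = -137.2°.

I = 0.0001912∠-137.2° A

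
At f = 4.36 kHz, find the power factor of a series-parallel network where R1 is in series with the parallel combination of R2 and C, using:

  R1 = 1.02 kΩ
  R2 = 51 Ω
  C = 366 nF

Step 1 — Angular frequency: ω = 2π·f = 2π·4360 = 2.739e+04 rad/s.
Step 2 — Component impedances:
  R1: Z = R = 1020 Ω
  R2: Z = R = 51 Ω
  C: Z = 1/(jωC) = -j/(ω·C) = 0 - j99.74 Ω
Step 3 — Parallel branch: R2 || C = 1/(1/R2 + 1/C) = 40.43 - j20.67 Ω.
Step 4 — Series with R1: Z_total = R1 + (R2 || C) = 1060 - j20.67 Ω = 1061∠-1.1° Ω.
Step 5 — Power factor: PF = cos(φ) = Re(Z)/|Z| = 1060.4/1060.6 = 0.9998.
Step 6 — Type: Im(Z) = -20.67 ⇒ leading (phase φ = -1.1°).

PF = 0.9998 (leading, φ = -1.1°)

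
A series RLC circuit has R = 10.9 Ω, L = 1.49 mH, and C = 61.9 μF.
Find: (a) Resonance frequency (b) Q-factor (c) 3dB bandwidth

Step 1 — Resonance: ω₀ = 1/√(LC) = 1/√(0.00149·6.19e-05) = 3293 rad/s.
Step 2 — f₀ = ω₀/(2π) = 524.1 Hz.
Step 3 — Series Q: Q = ω₀L/R = 3293·0.00149/10.9 = 0.4501.
Step 4 — Bandwidth: Δω = ω₀/Q = 7315 rad/s; BW = Δω/(2π) = 1164 Hz.

(a) f₀ = 524.1 Hz  (b) Q = 0.4501  (c) BW = 1164 Hz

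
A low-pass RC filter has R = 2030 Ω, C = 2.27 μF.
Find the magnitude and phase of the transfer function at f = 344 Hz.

Step 1 — Angular frequency: ω = 2π·344 = 2161 rad/s.
Step 2 — Transfer function: H(jω) = 1/(1 + jωRC).
Step 3 — Denominator: 1 + jωRC = 1 + j·2161·2030·2.27e-06 = 1 + j9.96.
Step 4 — H = 0.00998 - j0.0994.
Step 5 — Magnitude: |H| = 0.0999 (-20.0 dB); phase: φ = -84.3°.

|H| = 0.0999 (-20.0 dB), φ = -84.3°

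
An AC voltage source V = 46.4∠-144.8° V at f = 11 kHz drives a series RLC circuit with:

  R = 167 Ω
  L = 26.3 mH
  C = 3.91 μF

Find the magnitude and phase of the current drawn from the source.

Step 1 — Angular frequency: ω = 2π·f = 2π·1.1e+04 = 6.912e+04 rad/s.
Step 2 — Component impedances:
  R: Z = R = 167 Ω
  L: Z = jωL = j·6.912e+04·0.0263 = 0 + j1818 Ω
  C: Z = 1/(jωC) = -j/(ω·C) = 0 - j3.7 Ω
Step 3 — Series combination: Z_total = R + L + C = 167 + j1814 Ω = 1822∠84.7° Ω.
Step 4 — Source phasor: V = 46.4∠-144.8° V = -37.92 - j26.75 V.
Step 5 — Ohm's law: I = V / Z_total = (-37.92 - j26.75) / (167 + j1814) = -0.01653 + j0.01938 A.
Step 6 — Convert to polar: |I| = 0.02547 A, ∠I = 130.5°.

I = 0.02547∠130.5° A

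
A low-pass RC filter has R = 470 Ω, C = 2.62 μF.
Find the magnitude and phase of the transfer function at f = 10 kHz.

Step 1 — Angular frequency: ω = 2π·1e+04 = 6.283e+04 rad/s.
Step 2 — Transfer function: H(jω) = 1/(1 + jωRC).
Step 3 — Denominator: 1 + jωRC = 1 + j·6.283e+04·470·2.62e-06 = 1 + j77.37.
Step 4 — H = 0.000167 - j0.01292.
Step 5 — Magnitude: |H| = 0.01292 (-37.8 dB); phase: φ = -89.3°.

|H| = 0.01292 (-37.8 dB), φ = -89.3°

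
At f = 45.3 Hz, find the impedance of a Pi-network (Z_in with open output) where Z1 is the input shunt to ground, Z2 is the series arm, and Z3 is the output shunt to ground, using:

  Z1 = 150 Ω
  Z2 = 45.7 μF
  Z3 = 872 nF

Step 1 — Angular frequency: ω = 2π·f = 2π·45.3 = 284.6 rad/s.
Step 2 — Component impedances:
  Z1: Z = R = 150 Ω
  Z2: Z = 1/(jωC) = -j/(ω·C) = 0 - j76.88 Ω
  Z3: Z = 1/(jωC) = -j/(ω·C) = 0 - j4029 Ω
Step 3 — With open output, the series arm Z2 and the output shunt Z3 appear in series to ground: Z2 + Z3 = 0 - j4106 Ω.
Step 4 — Parallel with input shunt Z1: Z_in = Z1 || (Z2 + Z3) = 149.8 - j5.473 Ω = 149.9∠-2.1° Ω.

Z = 149.8 - j5.473 Ω = 149.9∠-2.1° Ω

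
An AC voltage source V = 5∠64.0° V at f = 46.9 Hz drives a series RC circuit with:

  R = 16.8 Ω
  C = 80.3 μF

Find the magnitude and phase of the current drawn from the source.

Step 1 — Angular frequency: ω = 2π·f = 2π·46.9 = 294.7 rad/s.
Step 2 — Component impedances:
  R: Z = R = 16.8 Ω
  C: Z = 1/(jωC) = -j/(ω·C) = 0 - j42.26 Ω
Step 3 — Series combination: Z_total = R + C = 16.8 - j42.26 Ω = 45.48∠-68.3° Ω.
Step 4 — Source phasor: V = 5∠64.0° V = 2.192 + j4.494 V.
Step 5 — Ohm's law: I = V / Z_total = (2.192 + j4.494) / (16.8 - j42.26) = -0.07402 + j0.08129 A.
Step 6 — Convert to polar: |I| = 0.1099 A, ∠I = 132.3°.

I = 0.1099∠132.3° A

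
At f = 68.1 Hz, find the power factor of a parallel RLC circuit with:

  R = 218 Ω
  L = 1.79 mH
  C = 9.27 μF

Step 1 — Angular frequency: ω = 2π·f = 2π·68.1 = 427.9 rad/s.
Step 2 — Component impedances:
  R: Z = R = 218 Ω
  L: Z = jωL = j·427.9·0.00179 = 0 + j0.7659 Ω
  C: Z = 1/(jωC) = -j/(ω·C) = 0 - j252.1 Ω
Step 3 — Parallel combination: 1/Z_total = 1/R + 1/L + 1/C; Z_total = 0.002707 + j0.7682 Ω = 0.7682∠89.8° Ω.
Step 4 — Power factor: PF = cos(φ) = Re(Z)/|Z| = 0.002707/0.7682 = 0.003524.
Step 5 — Type: Im(Z) = 0.7682 ⇒ lagging (phase φ = 89.8°).

PF = 0.003524 (lagging, φ = 89.8°)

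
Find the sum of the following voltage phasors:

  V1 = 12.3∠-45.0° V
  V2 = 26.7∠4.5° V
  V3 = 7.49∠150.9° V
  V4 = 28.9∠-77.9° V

Step 1 — Convert each phasor to rectangular form:
  V1 = 12.3·(cos(-45.0°) + j·sin(-45.0°)) = 8.697 - j8.697 V
  V2 = 26.7·(cos(4.5°) + j·sin(4.5°)) = 26.62 + j2.095 V
  V3 = 7.49·(cos(150.9°) + j·sin(150.9°)) = -6.545 + j3.643 V
  V4 = 28.9·(cos(-77.9°) + j·sin(-77.9°)) = 6.058 - j28.26 V
Step 2 — Sum components: V_total = 34.83 - j31.22 V.
Step 3 — Convert to polar: |V_total| = 46.77 V, ∠V_total = -41.9°.

V_total = 46.77∠-41.9° V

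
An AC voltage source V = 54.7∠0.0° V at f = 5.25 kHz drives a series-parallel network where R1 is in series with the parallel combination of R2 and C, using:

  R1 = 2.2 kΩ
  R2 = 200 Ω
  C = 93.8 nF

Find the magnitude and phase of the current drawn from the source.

Step 1 — Angular frequency: ω = 2π·f = 2π·5250 = 3.299e+04 rad/s.
Step 2 — Component impedances:
  R1: Z = R = 2200 Ω
  R2: Z = R = 200 Ω
  C: Z = 1/(jωC) = -j/(ω·C) = 0 - j323.2 Ω
Step 3 — Parallel branch: R2 || C = 1/(1/R2 + 1/C) = 144.6 - j89.49 Ω.
Step 4 — Series with R1: Z_total = R1 + (R2 || C) = 2345 - j89.49 Ω = 2346∠-2.2° Ω.
Step 5 — Source phasor: V = 54.7∠0.0° V = 54.7 V.
Step 6 — Ohm's law: I = V / Z_total = (54.7) / (2345 - j89.49) = 0.0233 + j0.0008892 A.
Step 7 — Convert to polar: |I| = 0.02331 A, ∠I = 2.2°.

I = 0.02331∠2.2° A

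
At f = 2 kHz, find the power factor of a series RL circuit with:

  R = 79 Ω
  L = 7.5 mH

Step 1 — Angular frequency: ω = 2π·f = 2π·2000 = 1.257e+04 rad/s.
Step 2 — Component impedances:
  R: Z = R = 79 Ω
  L: Z = jωL = j·1.257e+04·0.0075 = 0 + j94.25 Ω
Step 3 — Series combination: Z_total = R + L = 79 + j94.25 Ω = 123∠50.0° Ω.
Step 4 — Power factor: PF = cos(φ) = Re(Z)/|Z| = 79/122.98 = 0.6424.
Step 5 — Type: Im(Z) = 94.25 ⇒ lagging (phase φ = 50.0°).

PF = 0.6424 (lagging, φ = 50.0°)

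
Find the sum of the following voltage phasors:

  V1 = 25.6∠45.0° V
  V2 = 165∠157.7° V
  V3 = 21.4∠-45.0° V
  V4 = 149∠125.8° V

Step 1 — Convert each phasor to rectangular form:
  V1 = 25.6·(cos(45.0°) + j·sin(45.0°)) = 18.1 + j18.1 V
  V2 = 165·(cos(157.7°) + j·sin(157.7°)) = -152.7 + j62.61 V
  V3 = 21.4·(cos(-45.0°) + j·sin(-45.0°)) = 15.13 - j15.13 V
  V4 = 149·(cos(125.8°) + j·sin(125.8°)) = -87.16 + j120.8 V
Step 2 — Sum components: V_total = -206.6 + j186.4 V.
Step 3 — Convert to polar: |V_total| = 278.3 V, ∠V_total = 137.9°.

V_total = 278.3∠137.9° V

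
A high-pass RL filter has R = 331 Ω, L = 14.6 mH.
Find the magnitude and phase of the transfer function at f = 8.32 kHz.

Step 1 — Angular frequency: ω = 2π·8320 = 5.228e+04 rad/s.
Step 2 — Transfer function: H(jω) = jωL/(R + jωL).
Step 3 — Numerator jωL = j·763.2; denominator R + jωL = 331 + j763.2.
Step 4 — H = 0.8417 + j0.365.
Step 5 — Magnitude: |H| = 0.9174 (-0.7 dB); phase: φ = 23.4°.

|H| = 0.9174 (-0.7 dB), φ = 23.4°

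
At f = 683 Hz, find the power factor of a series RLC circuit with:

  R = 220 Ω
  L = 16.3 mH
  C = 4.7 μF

Step 1 — Angular frequency: ω = 2π·f = 2π·683 = 4291 rad/s.
Step 2 — Component impedances:
  R: Z = R = 220 Ω
  L: Z = jωL = j·4291·0.0163 = 0 + j69.95 Ω
  C: Z = 1/(jωC) = -j/(ω·C) = 0 - j49.58 Ω
Step 3 — Series combination: Z_total = R + L + C = 220 + j20.37 Ω = 220.9∠5.3° Ω.
Step 4 — Power factor: PF = cos(φ) = Re(Z)/|Z| = 220/220.94 = 0.9957.
Step 5 — Type: Im(Z) = 20.37 ⇒ lagging (phase φ = 5.3°).

PF = 0.9957 (lagging, φ = 5.3°)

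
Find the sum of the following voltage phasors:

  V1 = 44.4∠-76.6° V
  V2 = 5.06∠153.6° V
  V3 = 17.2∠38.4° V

Step 1 — Convert each phasor to rectangular form:
  V1 = 44.4·(cos(-76.6°) + j·sin(-76.6°)) = 10.29 - j43.19 V
  V2 = 5.06·(cos(153.6°) + j·sin(153.6°)) = -4.532 + j2.25 V
  V3 = 17.2·(cos(38.4°) + j·sin(38.4°)) = 13.48 + j10.68 V
Step 2 — Sum components: V_total = 19.24 - j30.26 V.
Step 3 — Convert to polar: |V_total| = 35.86 V, ∠V_total = -57.6°.

V_total = 35.86∠-57.6° V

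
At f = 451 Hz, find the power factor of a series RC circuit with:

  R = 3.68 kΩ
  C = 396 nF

Step 1 — Angular frequency: ω = 2π·f = 2π·451 = 2834 rad/s.
Step 2 — Component impedances:
  R: Z = R = 3680 Ω
  C: Z = 1/(jωC) = -j/(ω·C) = 0 - j891.1 Ω
Step 3 — Series combination: Z_total = R + C = 3680 - j891.1 Ω = 3786∠-13.6° Ω.
Step 4 — Power factor: PF = cos(φ) = Re(Z)/|Z| = 3680/3786.4 = 0.9719.
Step 5 — Type: Im(Z) = -891.1 ⇒ leading (phase φ = -13.6°).

PF = 0.9719 (leading, φ = -13.6°)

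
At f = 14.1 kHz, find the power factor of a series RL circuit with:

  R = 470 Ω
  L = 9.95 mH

Step 1 — Angular frequency: ω = 2π·f = 2π·1.41e+04 = 8.859e+04 rad/s.
Step 2 — Component impedances:
  R: Z = R = 470 Ω
  L: Z = jωL = j·8.859e+04·0.00995 = 0 + j881.5 Ω
Step 3 — Series combination: Z_total = R + L = 470 + j881.5 Ω = 999∠61.9° Ω.
Step 4 — Power factor: PF = cos(φ) = Re(Z)/|Z| = 470/999 = 0.4705.
Step 5 — Type: Im(Z) = 881.5 ⇒ lagging (phase φ = 61.9°).

PF = 0.4705 (lagging, φ = 61.9°)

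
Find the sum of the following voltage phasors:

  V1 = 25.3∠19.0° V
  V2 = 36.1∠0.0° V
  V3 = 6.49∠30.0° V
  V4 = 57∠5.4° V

Step 1 — Convert each phasor to rectangular form:
  V1 = 25.3·(cos(19.0°) + j·sin(19.0°)) = 23.92 + j8.237 V
  V2 = 36.1·(cos(0.0°) + j·sin(0.0°)) = 36.1 V
  V3 = 6.49·(cos(30.0°) + j·sin(30.0°)) = 5.621 + j3.245 V
  V4 = 57·(cos(5.4°) + j·sin(5.4°)) = 56.75 + j5.364 V
Step 2 — Sum components: V_total = 122.4 + j16.85 V.
Step 3 — Convert to polar: |V_total| = 123.5 V, ∠V_total = 7.8°.

V_total = 123.5∠7.8° V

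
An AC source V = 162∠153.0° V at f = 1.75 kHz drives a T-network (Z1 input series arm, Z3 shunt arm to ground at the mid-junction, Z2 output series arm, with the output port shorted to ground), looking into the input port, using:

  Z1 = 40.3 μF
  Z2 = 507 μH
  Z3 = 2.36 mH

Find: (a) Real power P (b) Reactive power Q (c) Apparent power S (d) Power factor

Step 1 — Angular frequency: ω = 2π·f = 2π·1750 = 1.1e+04 rad/s.
Step 2 — Component impedances:
  Z1: Z = 1/(jωC) = -j/(ω·C) = 0 - j2.257 Ω
  Z2: Z = jωL = j·1.1e+04·0.000507 = 0 + j5.575 Ω
  Z3: Z = jωL = j·1.1e+04·0.00236 = 0 + j25.95 Ω
Step 3 — With the output port shorted to ground, the output series arm Z2 runs from the junction to ground; the shunt arm Z3 also runs from the junction to ground. They appear in parallel: Z3 || Z2 = 0 + j4.589 Ω.
Step 4 — Series with input arm Z1: Z_in = Z1 + (Z3 || Z2) = 0 + j2.332 Ω = 2.332∠90.0° Ω.
Step 5 — Source phasor: V = 162∠153.0° V = -144.3 + j73.55 V.
Step 6 — Current: I = V / Z = 31.54 + j61.89 A = 69.46∠63.0° A.
Step 7 — Complex power: S = V·I* = 0 + j1.125e+04 VA.
Step 8 — Real power: P = Re(S) = 0 W.
Step 9 — Reactive power: Q = Im(S) = 1.125e+04 VAR.
Step 10 — Apparent power: |S| = 1.125e+04 VA.
Step 11 — Power factor: PF = P/|S| = 0 (lagging).

(a) P = 0 W  (b) Q = 1.125e+04 VAR  (c) S = 1.125e+04 VA  (d) PF = 0 (lagging)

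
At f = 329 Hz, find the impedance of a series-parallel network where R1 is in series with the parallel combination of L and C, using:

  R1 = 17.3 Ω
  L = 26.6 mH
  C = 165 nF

Step 1 — Angular frequency: ω = 2π·f = 2π·329 = 2067 rad/s.
Step 2 — Component impedances:
  R1: Z = R = 17.3 Ω
  L: Z = jωL = j·2067·0.0266 = 0 + j54.99 Ω
  C: Z = 1/(jωC) = -j/(ω·C) = 0 - j2932 Ω
Step 3 — Parallel branch: L || C = 1/(1/L + 1/C) = 0 + j56.04 Ω.
Step 4 — Series with R1: Z_total = R1 + (L || C) = 17.3 + j56.04 Ω = 58.65∠72.8° Ω.

Z = 17.3 + j56.04 Ω = 58.65∠72.8° Ω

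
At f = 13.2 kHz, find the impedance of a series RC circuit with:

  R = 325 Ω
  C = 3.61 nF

Step 1 — Angular frequency: ω = 2π·f = 2π·1.32e+04 = 8.294e+04 rad/s.
Step 2 — Component impedances:
  R: Z = R = 325 Ω
  C: Z = 1/(jωC) = -j/(ω·C) = 0 - j3340 Ω
Step 3 — Series combination: Z_total = R + C = 325 - j3340 Ω = 3356∠-84.4° Ω.

Z = 325 - j3340 Ω = 3356∠-84.4° Ω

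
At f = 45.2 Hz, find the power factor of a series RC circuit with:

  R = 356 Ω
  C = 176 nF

Step 1 — Angular frequency: ω = 2π·f = 2π·45.2 = 284 rad/s.
Step 2 — Component impedances:
  R: Z = R = 356 Ω
  C: Z = 1/(jωC) = -j/(ω·C) = 0 - j2.001e+04 Ω
Step 3 — Series combination: Z_total = R + C = 356 - j2.001e+04 Ω = 2.001e+04∠-89.0° Ω.
Step 4 — Power factor: PF = cos(φ) = Re(Z)/|Z| = 356/2.001e+04 = 0.01779.
Step 5 — Type: Im(Z) = -2.001e+04 ⇒ leading (phase φ = -89.0°).

PF = 0.01779 (leading, φ = -89.0°)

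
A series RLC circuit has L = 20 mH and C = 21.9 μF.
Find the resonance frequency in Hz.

Step 1 — Resonance condition Im(Z)=0 gives ω₀ = 1/√(LC).
Step 2 — ω₀ = 1/√(0.02·2.19e-05) = 1511 rad/s.
Step 3 — f₀ = ω₀/(2π) = 240.5 Hz.

f₀ = 240.5 Hz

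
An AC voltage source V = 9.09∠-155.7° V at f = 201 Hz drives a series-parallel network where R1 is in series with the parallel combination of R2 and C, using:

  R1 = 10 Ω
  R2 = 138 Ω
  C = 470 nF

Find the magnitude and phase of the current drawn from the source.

Step 1 — Angular frequency: ω = 2π·f = 2π·201 = 1263 rad/s.
Step 2 — Component impedances:
  R1: Z = R = 10 Ω
  R2: Z = R = 138 Ω
  C: Z = 1/(jωC) = -j/(ω·C) = 0 - j1685 Ω
Step 3 — Parallel branch: R2 || C = 1/(1/R2 + 1/C) = 137.1 - j11.23 Ω.
Step 4 — Series with R1: Z_total = R1 + (R2 || C) = 147.1 - j11.23 Ω = 147.5∠-4.4° Ω.
Step 5 — Source phasor: V = 9.09∠-155.7° V = -8.285 - j3.741 V.
Step 6 — Ohm's law: I = V / Z_total = (-8.285 - j3.741) / (147.1 - j11.23) = -0.05407 - j0.02956 A.
Step 7 — Convert to polar: |I| = 0.06162 A, ∠I = -151.3°.

I = 0.06162∠-151.3° A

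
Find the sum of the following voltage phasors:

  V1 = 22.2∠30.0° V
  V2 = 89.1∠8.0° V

Step 1 — Convert each phasor to rectangular form:
  V1 = 22.2·(cos(30.0°) + j·sin(30.0°)) = 19.23 + j11.1 V
  V2 = 89.1·(cos(8.0°) + j·sin(8.0°)) = 88.23 + j12.4 V
Step 2 — Sum components: V_total = 107.5 + j23.5 V.
Step 3 — Convert to polar: |V_total| = 110 V, ∠V_total = 12.3°.

V_total = 110∠12.3° V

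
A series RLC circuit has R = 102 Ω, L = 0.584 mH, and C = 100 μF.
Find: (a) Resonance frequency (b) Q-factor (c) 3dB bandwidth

Step 1 — Resonance: ω₀ = 1/√(LC) = 1/√(0.000584·0.0001) = 4138 rad/s.
Step 2 — f₀ = ω₀/(2π) = 658.6 Hz.
Step 3 — Series Q: Q = ω₀L/R = 4138·0.000584/102 = 0.02369.
Step 4 — Bandwidth: Δω = ω₀/Q = 1.747e+05 rad/s; BW = Δω/(2π) = 2.78e+04 Hz.

(a) f₀ = 658.6 Hz  (b) Q = 0.02369  (c) BW = 2.78e+04 Hz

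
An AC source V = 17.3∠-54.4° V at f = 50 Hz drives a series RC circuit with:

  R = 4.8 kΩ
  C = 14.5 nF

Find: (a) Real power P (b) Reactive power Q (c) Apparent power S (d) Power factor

Step 1 — Angular frequency: ω = 2π·f = 2π·50 = 314.2 rad/s.
Step 2 — Component impedances:
  R: Z = R = 4800 Ω
  C: Z = 1/(jωC) = -j/(ω·C) = 0 - j2.195e+05 Ω
Step 3 — Series combination: Z_total = R + C = 4800 - j2.195e+05 Ω = 2.196e+05∠-88.7° Ω.
Step 4 — Source phasor: V = 17.3∠-54.4° V = 10.07 - j14.07 V.
Step 5 — Current: I = V / Z = 6.505e-05 + j4.445e-05 A = 7.879e-05∠34.3° A.
Step 6 — Complex power: S = V·I* = 2.98e-05 - j0.001363 VA.
Step 7 — Real power: P = Re(S) = 2.98e-05 W.
Step 8 — Reactive power: Q = Im(S) = -0.001363 VAR.
Step 9 — Apparent power: |S| = 0.001363 VA.
Step 10 — Power factor: PF = P/|S| = 0.02186 (leading).

(a) P = 2.98e-05 W  (b) Q = -0.001363 VAR  (c) S = 0.001363 VA  (d) PF = 0.02186 (leading)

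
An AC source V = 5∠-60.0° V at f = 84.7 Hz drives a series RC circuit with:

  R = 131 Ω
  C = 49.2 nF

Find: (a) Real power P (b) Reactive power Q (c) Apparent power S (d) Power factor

Step 1 — Angular frequency: ω = 2π·f = 2π·84.7 = 532.2 rad/s.
Step 2 — Component impedances:
  R: Z = R = 131 Ω
  C: Z = 1/(jωC) = -j/(ω·C) = 0 - j3.819e+04 Ω
Step 3 — Series combination: Z_total = R + C = 131 - j3.819e+04 Ω = 3.819e+04∠-89.8° Ω.
Step 4 — Source phasor: V = 5∠-60.0° V = 2.5 - j4.33 V.
Step 5 — Current: I = V / Z = 0.0001136 + j6.507e-05 A = 0.0001309∠29.8° A.
Step 6 — Complex power: S = V·I* = 2.245e-06 - j0.0006546 VA.
Step 7 — Real power: P = Re(S) = 2.245e-06 W.
Step 8 — Reactive power: Q = Im(S) = -0.0006546 VAR.
Step 9 — Apparent power: |S| = 0.0006546 VA.
Step 10 — Power factor: PF = P/|S| = 0.00343 (leading).

(a) P = 2.245e-06 W  (b) Q = -0.0006546 VAR  (c) S = 0.0006546 VA  (d) PF = 0.00343 (leading)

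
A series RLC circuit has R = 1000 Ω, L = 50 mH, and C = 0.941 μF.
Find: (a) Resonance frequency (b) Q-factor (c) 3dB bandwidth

Step 1 — Resonance condition Im(Z)=0 gives ω₀ = 1/√(LC).
Step 2 — ω₀ = 1/√(0.05·9.41e-07) = 4610 rad/s.
Step 3 — f₀ = ω₀/(2π) = 733.7 Hz.
Step 4 — Series Q: Q = ω₀L/R = 4610·0.05/1000 = 0.2305.
Step 5 — 3dB bandwidth: Δω = ω₀/Q = 2e+04 rad/s; BW = Δω/(2π) = 3183 Hz.

(a) f₀ = 733.7 Hz  (b) Q = 0.2305  (c) BW = 3183 Hz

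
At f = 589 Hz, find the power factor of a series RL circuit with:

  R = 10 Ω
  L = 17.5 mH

Step 1 — Angular frequency: ω = 2π·f = 2π·589 = 3701 rad/s.
Step 2 — Component impedances:
  R: Z = R = 10 Ω
  L: Z = jωL = j·3701·0.0175 = 0 + j64.76 Ω
Step 3 — Series combination: Z_total = R + L = 10 + j64.76 Ω = 65.53∠81.2° Ω.
Step 4 — Power factor: PF = cos(φ) = Re(Z)/|Z| = 10/65.53 = 0.1526.
Step 5 — Type: Im(Z) = 64.76 ⇒ lagging (phase φ = 81.2°).

PF = 0.1526 (lagging, φ = 81.2°)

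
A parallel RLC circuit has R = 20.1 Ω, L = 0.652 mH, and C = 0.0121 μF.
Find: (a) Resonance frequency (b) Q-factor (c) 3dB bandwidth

Step 1 — Resonance: ω₀ = 1/√(LC) = 1/√(0.000652·1.21e-08) = 3.56e+05 rad/s.
Step 2 — f₀ = ω₀/(2π) = 5.666e+04 Hz.
Step 3 — Parallel Q: Q = R/(ω₀L) = 20.1/(3.56e+05·0.000652) = 0.08659.
Step 4 — Bandwidth: Δω = ω₀/Q = 4.112e+06 rad/s; BW = Δω/(2π) = 6.544e+05 Hz.

(a) f₀ = 5.666e+04 Hz  (b) Q = 0.08659  (c) BW = 6.544e+05 Hz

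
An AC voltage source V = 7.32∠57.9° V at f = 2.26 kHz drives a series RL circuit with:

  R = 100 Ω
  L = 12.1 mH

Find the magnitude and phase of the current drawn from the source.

Step 1 — Angular frequency: ω = 2π·f = 2π·2260 = 1.42e+04 rad/s.
Step 2 — Component impedances:
  R: Z = R = 100 Ω
  L: Z = jωL = j·1.42e+04·0.0121 = 0 + j171.8 Ω
Step 3 — Series combination: Z_total = R + L = 100 + j171.8 Ω = 198.8∠59.8° Ω.
Step 4 — Source phasor: V = 7.32∠57.9° V = 3.89 + j6.201 V.
Step 5 — Ohm's law: I = V / Z_total = (3.89 + j6.201) / (100 + j171.8) = 0.0368 - j0.001221 A.
Step 6 — Convert to polar: |I| = 0.03682 A, ∠I = -1.9°.

I = 0.03682∠-1.9° A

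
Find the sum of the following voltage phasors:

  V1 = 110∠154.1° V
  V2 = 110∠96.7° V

Step 1 — Convert each phasor to rectangular form:
  V1 = 110·(cos(154.1°) + j·sin(154.1°)) = -98.95 + j48.05 V
  V2 = 110·(cos(96.7°) + j·sin(96.7°)) = -12.83 + j109.2 V
Step 2 — Sum components: V_total = -111.8 + j157.3 V.
Step 3 — Convert to polar: |V_total| = 193 V, ∠V_total = 125.4°.

V_total = 193∠125.4° V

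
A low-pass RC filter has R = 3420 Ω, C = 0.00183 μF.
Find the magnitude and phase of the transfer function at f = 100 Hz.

Step 1 — Angular frequency: ω = 2π·100 = 628.3 rad/s.
Step 2 — Transfer function: H(jω) = 1/(1 + jωRC).
Step 3 — Denominator: 1 + jωRC = 1 + j·628.3·3420·1.83e-09 = 1 + j0.003932.
Step 4 — H = 1 - j0.003932.
Step 5 — Magnitude: |H| = 1 (-0.0 dB); phase: φ = -0.2°.

|H| = 1 (-0.0 dB), φ = -0.2°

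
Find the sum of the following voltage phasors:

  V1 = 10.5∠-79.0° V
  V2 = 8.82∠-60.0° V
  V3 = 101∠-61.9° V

Step 1 — Convert each phasor to rectangular form:
  V1 = 10.5·(cos(-79.0°) + j·sin(-79.0°)) = 2.003 - j10.31 V
  V2 = 8.82·(cos(-60.0°) + j·sin(-60.0°)) = 4.41 - j7.638 V
  V3 = 101·(cos(-61.9°) + j·sin(-61.9°)) = 47.57 - j89.09 V
Step 2 — Sum components: V_total = 53.99 - j107 V.
Step 3 — Convert to polar: |V_total| = 119.9 V, ∠V_total = -63.2°.

V_total = 119.9∠-63.2° V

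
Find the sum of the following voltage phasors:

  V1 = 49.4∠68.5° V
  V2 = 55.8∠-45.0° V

Step 1 — Convert each phasor to rectangular form:
  V1 = 49.4·(cos(68.5°) + j·sin(68.5°)) = 18.11 + j45.96 V
  V2 = 55.8·(cos(-45.0°) + j·sin(-45.0°)) = 39.46 - j39.46 V
Step 2 — Sum components: V_total = 57.56 + j6.506 V.
Step 3 — Convert to polar: |V_total| = 57.93 V, ∠V_total = 6.4°.

V_total = 57.93∠6.4° V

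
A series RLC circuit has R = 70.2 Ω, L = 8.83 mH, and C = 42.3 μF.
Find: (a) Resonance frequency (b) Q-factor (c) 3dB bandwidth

Step 1 — Resonance: ω₀ = 1/√(LC) = 1/√(0.00883·4.23e-05) = 1636 rad/s.
Step 2 — f₀ = ω₀/(2π) = 260.4 Hz.
Step 3 — Series Q: Q = ω₀L/R = 1636·0.00883/70.2 = 0.2058.
Step 4 — Bandwidth: Δω = ω₀/Q = 7950 rad/s; BW = Δω/(2π) = 1265 Hz.

(a) f₀ = 260.4 Hz  (b) Q = 0.2058  (c) BW = 1265 Hz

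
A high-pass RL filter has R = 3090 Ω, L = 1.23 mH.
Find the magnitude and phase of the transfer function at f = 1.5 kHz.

Step 1 — Angular frequency: ω = 2π·1500 = 9425 rad/s.
Step 2 — Transfer function: H(jω) = jωL/(R + jωL).
Step 3 — Numerator jωL = j·11.59; denominator R + jωL = 3090 + j11.59.
Step 4 — H = 1.407e-05 + j0.003752.
Step 5 — Magnitude: |H| = 0.003752 (-48.5 dB); phase: φ = 89.8°.

|H| = 0.003752 (-48.5 dB), φ = 89.8°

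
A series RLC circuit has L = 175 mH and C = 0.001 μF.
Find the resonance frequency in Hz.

Step 1 — Resonance condition Im(Z)=0 gives ω₀ = 1/√(LC).
Step 2 — ω₀ = 1/√(0.175·1e-09) = 7.559e+04 rad/s.
Step 3 — f₀ = ω₀/(2π) = 1.203e+04 Hz.

f₀ = 1.203e+04 Hz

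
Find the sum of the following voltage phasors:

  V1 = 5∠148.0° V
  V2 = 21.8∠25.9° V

Step 1 — Convert each phasor to rectangular form:
  V1 = 5·(cos(148.0°) + j·sin(148.0°)) = -4.24 + j2.65 V
  V2 = 21.8·(cos(25.9°) + j·sin(25.9°)) = 19.61 + j9.522 V
Step 2 — Sum components: V_total = 15.37 + j12.17 V.
Step 3 — Convert to polar: |V_total| = 19.61 V, ∠V_total = 38.4°.

V_total = 19.61∠38.4° V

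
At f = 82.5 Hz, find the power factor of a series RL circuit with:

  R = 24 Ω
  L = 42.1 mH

Step 1 — Angular frequency: ω = 2π·f = 2π·82.5 = 518.4 rad/s.
Step 2 — Component impedances:
  R: Z = R = 24 Ω
  L: Z = jωL = j·518.4·0.0421 = 0 + j21.82 Ω
Step 3 — Series combination: Z_total = R + L = 24 + j21.82 Ω = 32.44∠42.3° Ω.
Step 4 — Power factor: PF = cos(φ) = Re(Z)/|Z| = 24/32.438 = 0.7399.
Step 5 — Type: Im(Z) = 21.82 ⇒ lagging (phase φ = 42.3°).

PF = 0.7399 (lagging, φ = 42.3°)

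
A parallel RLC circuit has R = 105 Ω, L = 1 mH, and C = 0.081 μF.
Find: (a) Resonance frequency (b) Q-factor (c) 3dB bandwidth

Step 1 — Resonance: ω₀ = 1/√(LC) = 1/√(0.001·8.1e-08) = 1.111e+05 rad/s.
Step 2 — f₀ = ω₀/(2π) = 1.768e+04 Hz.
Step 3 — Parallel Q: Q = R/(ω₀L) = 105/(1.111e+05·0.001) = 0.945.
Step 4 — Bandwidth: Δω = ω₀/Q = 1.176e+05 rad/s; BW = Δω/(2π) = 1.871e+04 Hz.

(a) f₀ = 1.768e+04 Hz  (b) Q = 0.945  (c) BW = 1.871e+04 Hz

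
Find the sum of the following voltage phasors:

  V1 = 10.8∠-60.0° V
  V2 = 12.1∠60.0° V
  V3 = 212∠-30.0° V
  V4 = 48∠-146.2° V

Step 1 — Convert each phasor to rectangular form:
  V1 = 10.8·(cos(-60.0°) + j·sin(-60.0°)) = 5.4 - j9.353 V
  V2 = 12.1·(cos(60.0°) + j·sin(60.0°)) = 6.05 + j10.48 V
  V3 = 212·(cos(-30.0°) + j·sin(-30.0°)) = 183.6 - j106 V
  V4 = 48·(cos(-146.2°) + j·sin(-146.2°)) = -39.89 - j26.7 V
Step 2 — Sum components: V_total = 155.2 - j131.6 V.
Step 3 — Convert to polar: |V_total| = 203.4 V, ∠V_total = -40.3°.

V_total = 203.4∠-40.3° V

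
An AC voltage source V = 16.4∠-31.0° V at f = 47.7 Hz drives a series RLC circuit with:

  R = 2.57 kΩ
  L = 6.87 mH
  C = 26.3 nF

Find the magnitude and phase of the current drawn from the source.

Step 1 — Angular frequency: ω = 2π·f = 2π·47.7 = 299.7 rad/s.
Step 2 — Component impedances:
  R: Z = R = 2570 Ω
  L: Z = jωL = j·299.7·0.00687 = 0 + j2.059 Ω
  C: Z = 1/(jωC) = -j/(ω·C) = 0 - j1.269e+05 Ω
Step 3 — Series combination: Z_total = R + L + C = 2570 - j1.269e+05 Ω = 1.269e+05∠-88.8° Ω.
Step 4 — Source phasor: V = 16.4∠-31.0° V = 14.06 - j8.447 V.
Step 5 — Ohm's law: I = V / Z_total = (14.06 - j8.447) / (2570 - j1.269e+05) = 6.88e-05 + j0.0001094 A.
Step 6 — Convert to polar: |I| = 0.0001292 A, ∠I = 57.8°.

I = 0.0001292∠57.8° A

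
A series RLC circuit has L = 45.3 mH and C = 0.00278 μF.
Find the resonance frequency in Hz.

Step 1 — Resonance condition Im(Z)=0 gives ω₀ = 1/√(LC).
Step 2 — ω₀ = 1/√(0.0453·2.78e-09) = 8.911e+04 rad/s.
Step 3 — f₀ = ω₀/(2π) = 1.418e+04 Hz.

f₀ = 1.418e+04 Hz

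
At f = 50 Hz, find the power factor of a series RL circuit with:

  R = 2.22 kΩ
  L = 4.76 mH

Step 1 — Angular frequency: ω = 2π·f = 2π·50 = 314.2 rad/s.
Step 2 — Component impedances:
  R: Z = R = 2220 Ω
  L: Z = jωL = j·314.2·0.00476 = 0 + j1.495 Ω
Step 3 — Series combination: Z_total = R + L = 2220 + j1.495 Ω = 2220∠0.0° Ω.
Step 4 — Power factor: PF = cos(φ) = Re(Z)/|Z| = 2220/2220 = 1.
Step 5 — Type: Im(Z) = 1.495 ⇒ lagging (phase φ = 0.0°).

PF = 1 (lagging, φ = 0.0°)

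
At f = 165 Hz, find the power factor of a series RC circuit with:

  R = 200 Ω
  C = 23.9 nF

Step 1 — Angular frequency: ω = 2π·f = 2π·165 = 1037 rad/s.
Step 2 — Component impedances:
  R: Z = R = 200 Ω
  C: Z = 1/(jωC) = -j/(ω·C) = 0 - j4.036e+04 Ω
Step 3 — Series combination: Z_total = R + C = 200 - j4.036e+04 Ω = 4.036e+04∠-89.7° Ω.
Step 4 — Power factor: PF = cos(φ) = Re(Z)/|Z| = 200/4.036e+04 = 0.004955.
Step 5 — Type: Im(Z) = -4.036e+04 ⇒ leading (phase φ = -89.7°).

PF = 0.004955 (leading, φ = -89.7°)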